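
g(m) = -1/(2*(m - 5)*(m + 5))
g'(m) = 1/(2*(m - 5)*(m + 5)^2) + 1/(2*(m - 5)^2*(m + 5))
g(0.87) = 0.02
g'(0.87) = 0.00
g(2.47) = 0.03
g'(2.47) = 0.01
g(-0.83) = 0.02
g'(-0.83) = -0.00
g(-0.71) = 0.02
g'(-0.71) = -0.00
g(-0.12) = 0.02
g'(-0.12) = -0.00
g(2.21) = 0.02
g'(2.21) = 0.01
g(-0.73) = 0.02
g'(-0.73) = -0.00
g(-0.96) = 0.02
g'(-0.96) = -0.00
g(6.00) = -0.05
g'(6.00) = 0.05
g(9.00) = -0.00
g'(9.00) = 0.00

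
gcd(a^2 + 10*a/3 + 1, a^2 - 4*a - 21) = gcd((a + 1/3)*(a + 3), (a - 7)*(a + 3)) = a + 3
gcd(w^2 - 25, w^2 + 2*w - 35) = w - 5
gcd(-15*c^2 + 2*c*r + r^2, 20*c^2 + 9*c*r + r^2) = 5*c + r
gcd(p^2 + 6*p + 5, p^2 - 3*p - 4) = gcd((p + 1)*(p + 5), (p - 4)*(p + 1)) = p + 1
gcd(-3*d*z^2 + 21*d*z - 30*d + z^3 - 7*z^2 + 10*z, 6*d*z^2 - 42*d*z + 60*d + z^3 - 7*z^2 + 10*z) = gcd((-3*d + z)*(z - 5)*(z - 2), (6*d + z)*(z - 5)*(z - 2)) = z^2 - 7*z + 10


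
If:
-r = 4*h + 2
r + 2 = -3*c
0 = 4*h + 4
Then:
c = -4/3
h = -1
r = 2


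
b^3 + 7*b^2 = b^2*(b + 7)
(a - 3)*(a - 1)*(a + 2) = a^3 - 2*a^2 - 5*a + 6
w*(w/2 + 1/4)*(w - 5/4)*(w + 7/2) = w^4/2 + 11*w^3/8 - 13*w^2/8 - 35*w/32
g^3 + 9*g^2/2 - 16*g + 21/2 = (g - 3/2)*(g - 1)*(g + 7)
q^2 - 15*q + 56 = (q - 8)*(q - 7)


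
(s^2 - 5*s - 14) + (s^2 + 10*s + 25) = 2*s^2 + 5*s + 11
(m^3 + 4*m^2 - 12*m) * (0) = 0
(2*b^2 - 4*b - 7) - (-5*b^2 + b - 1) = 7*b^2 - 5*b - 6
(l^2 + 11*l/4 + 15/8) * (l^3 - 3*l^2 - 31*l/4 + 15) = l^5 - l^4/4 - 113*l^3/8 - 191*l^2/16 + 855*l/32 + 225/8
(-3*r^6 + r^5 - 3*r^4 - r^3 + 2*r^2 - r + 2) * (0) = 0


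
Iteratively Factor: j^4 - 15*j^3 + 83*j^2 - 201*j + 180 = (j - 3)*(j^3 - 12*j^2 + 47*j - 60) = (j - 5)*(j - 3)*(j^2 - 7*j + 12) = (j - 5)*(j - 3)^2*(j - 4)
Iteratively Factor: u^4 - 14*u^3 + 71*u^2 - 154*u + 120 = (u - 2)*(u^3 - 12*u^2 + 47*u - 60) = (u - 3)*(u - 2)*(u^2 - 9*u + 20) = (u - 4)*(u - 3)*(u - 2)*(u - 5)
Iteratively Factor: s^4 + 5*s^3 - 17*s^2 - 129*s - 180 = (s + 3)*(s^3 + 2*s^2 - 23*s - 60) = (s - 5)*(s + 3)*(s^2 + 7*s + 12) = (s - 5)*(s + 3)*(s + 4)*(s + 3)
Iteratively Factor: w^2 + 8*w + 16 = (w + 4)*(w + 4)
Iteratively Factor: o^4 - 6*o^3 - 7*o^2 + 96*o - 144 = (o - 3)*(o^3 - 3*o^2 - 16*o + 48) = (o - 4)*(o - 3)*(o^2 + o - 12) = (o - 4)*(o - 3)*(o + 4)*(o - 3)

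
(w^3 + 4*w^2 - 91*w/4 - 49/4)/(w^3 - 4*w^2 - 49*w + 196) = (w^2 - 3*w - 7/4)/(w^2 - 11*w + 28)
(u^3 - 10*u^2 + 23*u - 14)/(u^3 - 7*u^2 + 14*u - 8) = (u - 7)/(u - 4)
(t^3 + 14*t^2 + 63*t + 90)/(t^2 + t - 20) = (t^2 + 9*t + 18)/(t - 4)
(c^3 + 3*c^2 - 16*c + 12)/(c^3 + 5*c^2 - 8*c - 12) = (c - 1)/(c + 1)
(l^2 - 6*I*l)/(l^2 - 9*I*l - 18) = l/(l - 3*I)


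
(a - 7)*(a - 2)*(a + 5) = a^3 - 4*a^2 - 31*a + 70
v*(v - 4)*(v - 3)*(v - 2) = v^4 - 9*v^3 + 26*v^2 - 24*v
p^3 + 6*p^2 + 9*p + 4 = (p + 1)^2*(p + 4)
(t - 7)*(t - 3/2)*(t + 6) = t^3 - 5*t^2/2 - 81*t/2 + 63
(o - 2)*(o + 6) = o^2 + 4*o - 12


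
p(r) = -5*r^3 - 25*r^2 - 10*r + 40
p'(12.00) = -2770.00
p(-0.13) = 40.89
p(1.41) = -37.82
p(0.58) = 24.81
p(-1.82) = 5.53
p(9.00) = -5720.00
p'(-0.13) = -3.75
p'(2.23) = -196.09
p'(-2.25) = 26.56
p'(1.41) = -110.32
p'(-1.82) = 31.31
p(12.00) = -12320.00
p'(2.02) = -172.21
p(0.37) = 32.62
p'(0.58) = -44.05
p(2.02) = -123.42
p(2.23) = -162.07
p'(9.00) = -1675.00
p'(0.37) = -30.55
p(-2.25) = -7.11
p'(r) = -15*r^2 - 50*r - 10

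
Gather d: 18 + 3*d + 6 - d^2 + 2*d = -d^2 + 5*d + 24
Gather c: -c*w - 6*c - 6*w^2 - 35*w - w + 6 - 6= c*(-w - 6) - 6*w^2 - 36*w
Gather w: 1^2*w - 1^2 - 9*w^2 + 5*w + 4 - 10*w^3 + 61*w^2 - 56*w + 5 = -10*w^3 + 52*w^2 - 50*w + 8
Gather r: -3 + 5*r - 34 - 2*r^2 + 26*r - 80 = -2*r^2 + 31*r - 117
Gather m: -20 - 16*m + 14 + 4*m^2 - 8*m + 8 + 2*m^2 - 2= 6*m^2 - 24*m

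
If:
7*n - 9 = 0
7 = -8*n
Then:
No Solution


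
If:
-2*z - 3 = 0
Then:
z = -3/2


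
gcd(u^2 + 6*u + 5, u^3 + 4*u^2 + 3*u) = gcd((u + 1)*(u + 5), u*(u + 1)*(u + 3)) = u + 1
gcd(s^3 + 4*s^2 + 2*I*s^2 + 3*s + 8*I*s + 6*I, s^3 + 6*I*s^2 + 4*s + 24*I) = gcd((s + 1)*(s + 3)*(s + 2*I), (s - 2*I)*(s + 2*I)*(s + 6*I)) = s + 2*I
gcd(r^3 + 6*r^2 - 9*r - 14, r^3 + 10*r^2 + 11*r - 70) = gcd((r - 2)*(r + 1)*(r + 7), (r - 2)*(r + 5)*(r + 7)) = r^2 + 5*r - 14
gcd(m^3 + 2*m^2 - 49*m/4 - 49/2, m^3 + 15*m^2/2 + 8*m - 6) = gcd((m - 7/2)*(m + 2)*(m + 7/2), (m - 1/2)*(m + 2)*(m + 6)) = m + 2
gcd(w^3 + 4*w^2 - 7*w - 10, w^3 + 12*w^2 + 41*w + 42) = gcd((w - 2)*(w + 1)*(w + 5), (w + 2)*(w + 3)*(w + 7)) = 1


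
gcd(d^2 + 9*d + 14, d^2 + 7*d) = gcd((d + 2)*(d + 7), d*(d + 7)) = d + 7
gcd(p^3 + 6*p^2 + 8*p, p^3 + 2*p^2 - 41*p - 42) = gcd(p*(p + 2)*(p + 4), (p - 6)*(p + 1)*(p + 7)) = 1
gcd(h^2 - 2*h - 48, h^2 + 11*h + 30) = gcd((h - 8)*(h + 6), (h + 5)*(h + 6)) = h + 6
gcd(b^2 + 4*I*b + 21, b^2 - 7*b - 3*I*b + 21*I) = b - 3*I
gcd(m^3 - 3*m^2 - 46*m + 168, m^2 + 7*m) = m + 7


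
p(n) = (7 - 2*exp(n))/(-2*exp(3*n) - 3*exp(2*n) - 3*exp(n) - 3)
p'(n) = (7 - 2*exp(n))*(6*exp(3*n) + 6*exp(2*n) + 3*exp(n))/(-2*exp(3*n) - 3*exp(2*n) - 3*exp(n) - 3)^2 - 2*exp(n)/(-2*exp(3*n) - 3*exp(2*n) - 3*exp(n) - 3)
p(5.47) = 0.00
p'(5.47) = -0.00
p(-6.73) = -2.33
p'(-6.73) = 0.00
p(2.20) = 0.01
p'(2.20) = -0.01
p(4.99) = 0.00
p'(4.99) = -0.00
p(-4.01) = -2.28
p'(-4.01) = 0.05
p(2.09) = 0.01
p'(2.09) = -0.01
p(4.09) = 0.00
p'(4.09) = -0.00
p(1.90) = 0.01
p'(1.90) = -0.01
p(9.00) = 0.00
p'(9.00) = 0.00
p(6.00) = 0.00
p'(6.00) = 0.00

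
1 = 1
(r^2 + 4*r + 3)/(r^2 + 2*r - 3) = (r + 1)/(r - 1)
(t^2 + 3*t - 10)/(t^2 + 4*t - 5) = (t - 2)/(t - 1)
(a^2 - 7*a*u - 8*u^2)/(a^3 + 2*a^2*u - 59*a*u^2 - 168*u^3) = (a + u)/(a^2 + 10*a*u + 21*u^2)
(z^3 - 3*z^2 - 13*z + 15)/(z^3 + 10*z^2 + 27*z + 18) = (z^2 - 6*z + 5)/(z^2 + 7*z + 6)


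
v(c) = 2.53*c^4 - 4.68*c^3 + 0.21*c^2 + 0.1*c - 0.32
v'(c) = 10.12*c^3 - 14.04*c^2 + 0.42*c + 0.1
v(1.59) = -2.27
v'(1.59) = 5.95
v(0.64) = -0.97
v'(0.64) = -2.73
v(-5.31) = 2717.17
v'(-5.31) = -1913.18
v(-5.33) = 2755.63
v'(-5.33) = -1933.36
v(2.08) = 6.04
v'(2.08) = 31.30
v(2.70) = 43.82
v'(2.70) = 98.07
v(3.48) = 176.39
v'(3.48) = 258.03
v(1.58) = -2.33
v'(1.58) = 5.63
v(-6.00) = 4296.40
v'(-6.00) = -2693.78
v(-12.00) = 60577.84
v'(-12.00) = -19514.06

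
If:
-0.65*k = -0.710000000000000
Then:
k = 1.09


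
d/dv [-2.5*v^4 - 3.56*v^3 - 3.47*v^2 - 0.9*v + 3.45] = -10.0*v^3 - 10.68*v^2 - 6.94*v - 0.9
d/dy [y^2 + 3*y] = 2*y + 3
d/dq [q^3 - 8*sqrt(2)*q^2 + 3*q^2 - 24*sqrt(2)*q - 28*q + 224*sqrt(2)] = 3*q^2 - 16*sqrt(2)*q + 6*q - 24*sqrt(2) - 28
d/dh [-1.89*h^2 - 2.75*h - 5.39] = -3.78*h - 2.75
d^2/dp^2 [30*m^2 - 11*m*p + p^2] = 2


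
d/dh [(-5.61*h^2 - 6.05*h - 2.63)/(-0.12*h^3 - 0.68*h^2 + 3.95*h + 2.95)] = (-0.6732*h^4 - 1.452*h^3 - 27.2203*h^2 - 36.6758*h - 7.459)/(0.0144*h^6 + 0.1632*h^5 - 0.4856*h^4 - 6.08*h^3 + 11.5905*h^2 + 23.305*h + 8.7025)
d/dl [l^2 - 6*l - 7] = 2*l - 6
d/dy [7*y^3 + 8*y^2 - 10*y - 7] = 21*y^2 + 16*y - 10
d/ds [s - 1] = 1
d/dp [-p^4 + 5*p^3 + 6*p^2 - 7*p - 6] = -4*p^3 + 15*p^2 + 12*p - 7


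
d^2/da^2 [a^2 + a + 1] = 2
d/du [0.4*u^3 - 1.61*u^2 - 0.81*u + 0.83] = 1.2*u^2 - 3.22*u - 0.81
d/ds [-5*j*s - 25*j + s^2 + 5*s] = -5*j + 2*s + 5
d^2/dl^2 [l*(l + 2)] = 2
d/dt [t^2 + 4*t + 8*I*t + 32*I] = 2*t + 4 + 8*I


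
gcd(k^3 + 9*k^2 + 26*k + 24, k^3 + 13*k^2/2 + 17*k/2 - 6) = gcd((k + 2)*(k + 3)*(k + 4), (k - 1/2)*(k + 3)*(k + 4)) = k^2 + 7*k + 12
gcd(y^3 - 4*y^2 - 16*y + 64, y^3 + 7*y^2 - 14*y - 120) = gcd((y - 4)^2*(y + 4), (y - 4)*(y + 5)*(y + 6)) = y - 4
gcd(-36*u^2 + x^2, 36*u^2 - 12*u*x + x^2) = -6*u + x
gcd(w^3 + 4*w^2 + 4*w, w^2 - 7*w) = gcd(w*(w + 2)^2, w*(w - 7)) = w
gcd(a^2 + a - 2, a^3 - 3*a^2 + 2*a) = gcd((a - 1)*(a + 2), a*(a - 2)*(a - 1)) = a - 1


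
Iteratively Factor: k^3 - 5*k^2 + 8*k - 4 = (k - 2)*(k^2 - 3*k + 2) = (k - 2)^2*(k - 1)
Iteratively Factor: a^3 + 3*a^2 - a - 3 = (a + 3)*(a^2 - 1) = (a - 1)*(a + 3)*(a + 1)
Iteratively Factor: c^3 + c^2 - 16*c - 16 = (c + 4)*(c^2 - 3*c - 4) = (c + 1)*(c + 4)*(c - 4)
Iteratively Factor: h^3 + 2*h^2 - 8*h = (h - 2)*(h^2 + 4*h) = (h - 2)*(h + 4)*(h)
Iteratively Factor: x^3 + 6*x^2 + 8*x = (x + 2)*(x^2 + 4*x) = (x + 2)*(x + 4)*(x)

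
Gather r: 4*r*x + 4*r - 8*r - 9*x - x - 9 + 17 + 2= r*(4*x - 4) - 10*x + 10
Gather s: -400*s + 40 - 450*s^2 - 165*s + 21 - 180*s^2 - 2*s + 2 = -630*s^2 - 567*s + 63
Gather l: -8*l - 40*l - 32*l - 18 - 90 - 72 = -80*l - 180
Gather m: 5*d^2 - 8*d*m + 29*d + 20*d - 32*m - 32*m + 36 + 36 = 5*d^2 + 49*d + m*(-8*d - 64) + 72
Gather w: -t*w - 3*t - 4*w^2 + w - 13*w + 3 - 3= -3*t - 4*w^2 + w*(-t - 12)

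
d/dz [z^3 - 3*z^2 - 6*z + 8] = 3*z^2 - 6*z - 6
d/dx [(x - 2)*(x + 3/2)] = 2*x - 1/2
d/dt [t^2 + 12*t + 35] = 2*t + 12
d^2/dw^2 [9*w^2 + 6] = 18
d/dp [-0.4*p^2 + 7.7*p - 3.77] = 7.7 - 0.8*p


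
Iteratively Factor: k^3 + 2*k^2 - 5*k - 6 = (k - 2)*(k^2 + 4*k + 3) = (k - 2)*(k + 1)*(k + 3)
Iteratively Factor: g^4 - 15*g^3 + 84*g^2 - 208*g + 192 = (g - 4)*(g^3 - 11*g^2 + 40*g - 48) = (g - 4)^2*(g^2 - 7*g + 12) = (g - 4)^3*(g - 3)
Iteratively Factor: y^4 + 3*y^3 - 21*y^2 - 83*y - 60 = (y + 1)*(y^3 + 2*y^2 - 23*y - 60) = (y + 1)*(y + 3)*(y^2 - y - 20) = (y + 1)*(y + 3)*(y + 4)*(y - 5)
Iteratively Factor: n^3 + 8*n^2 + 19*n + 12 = (n + 1)*(n^2 + 7*n + 12) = (n + 1)*(n + 4)*(n + 3)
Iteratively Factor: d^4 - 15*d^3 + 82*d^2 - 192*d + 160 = (d - 2)*(d^3 - 13*d^2 + 56*d - 80) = (d - 4)*(d - 2)*(d^2 - 9*d + 20) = (d - 5)*(d - 4)*(d - 2)*(d - 4)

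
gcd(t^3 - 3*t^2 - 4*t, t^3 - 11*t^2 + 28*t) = t^2 - 4*t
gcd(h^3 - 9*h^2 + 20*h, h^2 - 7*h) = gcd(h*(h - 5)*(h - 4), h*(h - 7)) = h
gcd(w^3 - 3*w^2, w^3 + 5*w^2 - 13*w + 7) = 1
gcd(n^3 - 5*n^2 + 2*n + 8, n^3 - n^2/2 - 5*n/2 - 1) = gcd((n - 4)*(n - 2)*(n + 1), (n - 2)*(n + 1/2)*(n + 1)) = n^2 - n - 2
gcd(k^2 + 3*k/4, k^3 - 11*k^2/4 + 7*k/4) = k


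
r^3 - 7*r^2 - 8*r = r*(r - 8)*(r + 1)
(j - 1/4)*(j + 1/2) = j^2 + j/4 - 1/8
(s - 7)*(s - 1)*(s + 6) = s^3 - 2*s^2 - 41*s + 42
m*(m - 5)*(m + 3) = m^3 - 2*m^2 - 15*m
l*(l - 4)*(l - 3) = l^3 - 7*l^2 + 12*l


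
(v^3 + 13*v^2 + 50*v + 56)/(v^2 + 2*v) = v + 11 + 28/v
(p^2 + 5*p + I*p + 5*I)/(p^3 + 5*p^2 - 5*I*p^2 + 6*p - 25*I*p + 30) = 1/(p - 6*I)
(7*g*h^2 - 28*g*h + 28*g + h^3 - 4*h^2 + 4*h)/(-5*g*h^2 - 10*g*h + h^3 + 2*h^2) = (-7*g*h^2 + 28*g*h - 28*g - h^3 + 4*h^2 - 4*h)/(h*(5*g*h + 10*g - h^2 - 2*h))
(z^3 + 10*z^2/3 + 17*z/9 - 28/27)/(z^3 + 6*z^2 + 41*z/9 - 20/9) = (z + 7/3)/(z + 5)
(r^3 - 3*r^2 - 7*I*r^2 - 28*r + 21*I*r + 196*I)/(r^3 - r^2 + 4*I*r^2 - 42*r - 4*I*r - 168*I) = (r^2 + r*(4 - 7*I) - 28*I)/(r^2 + r*(6 + 4*I) + 24*I)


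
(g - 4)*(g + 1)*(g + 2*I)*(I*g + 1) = I*g^4 - g^3 - 3*I*g^3 + 3*g^2 - 2*I*g^2 + 4*g - 6*I*g - 8*I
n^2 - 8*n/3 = n*(n - 8/3)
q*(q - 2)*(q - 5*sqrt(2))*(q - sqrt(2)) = q^4 - 6*sqrt(2)*q^3 - 2*q^3 + 10*q^2 + 12*sqrt(2)*q^2 - 20*q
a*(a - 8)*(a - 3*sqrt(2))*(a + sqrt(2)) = a^4 - 8*a^3 - 2*sqrt(2)*a^3 - 6*a^2 + 16*sqrt(2)*a^2 + 48*a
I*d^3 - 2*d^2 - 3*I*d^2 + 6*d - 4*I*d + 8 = (d - 4)*(d + 2*I)*(I*d + I)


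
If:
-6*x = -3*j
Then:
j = 2*x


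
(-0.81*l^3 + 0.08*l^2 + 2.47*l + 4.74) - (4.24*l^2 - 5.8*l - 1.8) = -0.81*l^3 - 4.16*l^2 + 8.27*l + 6.54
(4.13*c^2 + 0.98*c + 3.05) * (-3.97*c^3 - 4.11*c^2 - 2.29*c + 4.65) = -16.3961*c^5 - 20.8649*c^4 - 25.594*c^3 + 4.4248*c^2 - 2.4275*c + 14.1825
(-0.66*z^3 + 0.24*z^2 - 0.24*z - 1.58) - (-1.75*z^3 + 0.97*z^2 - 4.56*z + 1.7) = 1.09*z^3 - 0.73*z^2 + 4.32*z - 3.28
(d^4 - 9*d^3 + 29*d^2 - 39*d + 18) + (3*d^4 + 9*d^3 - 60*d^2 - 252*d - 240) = 4*d^4 - 31*d^2 - 291*d - 222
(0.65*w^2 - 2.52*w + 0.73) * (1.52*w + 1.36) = 0.988*w^3 - 2.9464*w^2 - 2.3176*w + 0.9928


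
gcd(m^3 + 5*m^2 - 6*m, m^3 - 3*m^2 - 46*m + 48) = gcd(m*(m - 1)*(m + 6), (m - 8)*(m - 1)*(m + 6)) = m^2 + 5*m - 6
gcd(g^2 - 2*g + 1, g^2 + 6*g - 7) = g - 1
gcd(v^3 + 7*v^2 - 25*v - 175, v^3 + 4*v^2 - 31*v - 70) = v^2 + 2*v - 35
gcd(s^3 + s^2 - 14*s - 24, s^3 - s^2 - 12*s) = s^2 - s - 12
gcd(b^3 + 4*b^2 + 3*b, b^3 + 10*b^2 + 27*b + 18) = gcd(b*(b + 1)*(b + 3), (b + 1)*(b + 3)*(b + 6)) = b^2 + 4*b + 3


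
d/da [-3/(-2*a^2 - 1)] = -12*a/(2*a^2 + 1)^2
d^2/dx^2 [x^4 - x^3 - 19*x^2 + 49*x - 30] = 12*x^2 - 6*x - 38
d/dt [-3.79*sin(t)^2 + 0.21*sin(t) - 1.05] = (0.21 - 7.58*sin(t))*cos(t)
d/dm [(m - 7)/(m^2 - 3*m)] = (-m^2 + 14*m - 21)/(m^2*(m^2 - 6*m + 9))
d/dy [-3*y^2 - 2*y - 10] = -6*y - 2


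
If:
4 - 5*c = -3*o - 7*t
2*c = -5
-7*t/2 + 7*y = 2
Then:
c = -5/2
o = -14*y/3 - 25/6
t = 2*y - 4/7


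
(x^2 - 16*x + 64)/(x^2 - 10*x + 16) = (x - 8)/(x - 2)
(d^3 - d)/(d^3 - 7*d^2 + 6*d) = (d + 1)/(d - 6)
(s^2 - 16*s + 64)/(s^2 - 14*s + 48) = (s - 8)/(s - 6)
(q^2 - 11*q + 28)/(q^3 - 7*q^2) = (q - 4)/q^2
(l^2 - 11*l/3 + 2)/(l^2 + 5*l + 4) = (l^2 - 11*l/3 + 2)/(l^2 + 5*l + 4)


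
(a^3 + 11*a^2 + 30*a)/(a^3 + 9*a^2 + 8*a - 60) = a/(a - 2)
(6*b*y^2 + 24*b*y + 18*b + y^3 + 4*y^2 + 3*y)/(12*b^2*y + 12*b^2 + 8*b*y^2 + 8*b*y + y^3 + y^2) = (y + 3)/(2*b + y)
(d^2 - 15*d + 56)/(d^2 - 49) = (d - 8)/(d + 7)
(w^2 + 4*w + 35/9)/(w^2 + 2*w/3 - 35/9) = (3*w + 5)/(3*w - 5)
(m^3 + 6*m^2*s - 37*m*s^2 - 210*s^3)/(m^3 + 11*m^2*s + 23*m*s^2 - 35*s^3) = (-m + 6*s)/(-m + s)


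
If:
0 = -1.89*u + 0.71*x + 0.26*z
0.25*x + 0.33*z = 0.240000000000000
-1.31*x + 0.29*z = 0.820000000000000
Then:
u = -0.01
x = -0.40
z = 1.03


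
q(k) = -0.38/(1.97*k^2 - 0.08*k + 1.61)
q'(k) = -0.38*(0.08 - 3.94*k)/(1.97*k^2 - 0.08*k + 1.61)^2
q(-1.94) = -0.04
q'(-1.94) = -0.03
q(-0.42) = -0.19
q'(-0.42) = -0.17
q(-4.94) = -0.01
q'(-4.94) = -0.00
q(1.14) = -0.09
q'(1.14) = 0.10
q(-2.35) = -0.03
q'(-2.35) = -0.02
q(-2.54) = -0.03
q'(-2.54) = -0.02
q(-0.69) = -0.15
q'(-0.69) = -0.16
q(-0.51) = -0.18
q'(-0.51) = -0.17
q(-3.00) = -0.02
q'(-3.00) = -0.01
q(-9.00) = -0.00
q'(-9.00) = -0.00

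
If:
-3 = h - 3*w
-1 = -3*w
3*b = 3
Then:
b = 1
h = -2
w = 1/3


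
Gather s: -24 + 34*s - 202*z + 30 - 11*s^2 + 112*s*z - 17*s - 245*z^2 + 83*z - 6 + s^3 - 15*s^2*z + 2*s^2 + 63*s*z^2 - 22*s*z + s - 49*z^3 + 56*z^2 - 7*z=s^3 + s^2*(-15*z - 9) + s*(63*z^2 + 90*z + 18) - 49*z^3 - 189*z^2 - 126*z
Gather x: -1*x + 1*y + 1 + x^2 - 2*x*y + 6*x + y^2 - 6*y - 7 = x^2 + x*(5 - 2*y) + y^2 - 5*y - 6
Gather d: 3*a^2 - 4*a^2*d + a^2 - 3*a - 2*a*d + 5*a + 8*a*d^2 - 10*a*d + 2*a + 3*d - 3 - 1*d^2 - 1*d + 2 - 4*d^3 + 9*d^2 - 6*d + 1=4*a^2 + 4*a - 4*d^3 + d^2*(8*a + 8) + d*(-4*a^2 - 12*a - 4)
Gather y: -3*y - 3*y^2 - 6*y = -3*y^2 - 9*y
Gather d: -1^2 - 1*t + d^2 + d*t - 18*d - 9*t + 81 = d^2 + d*(t - 18) - 10*t + 80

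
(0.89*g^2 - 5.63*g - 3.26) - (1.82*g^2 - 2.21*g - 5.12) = -0.93*g^2 - 3.42*g + 1.86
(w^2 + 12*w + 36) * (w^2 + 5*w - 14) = w^4 + 17*w^3 + 82*w^2 + 12*w - 504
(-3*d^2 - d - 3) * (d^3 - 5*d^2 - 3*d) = -3*d^5 + 14*d^4 + 11*d^3 + 18*d^2 + 9*d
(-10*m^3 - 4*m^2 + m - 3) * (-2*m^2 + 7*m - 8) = 20*m^5 - 62*m^4 + 50*m^3 + 45*m^2 - 29*m + 24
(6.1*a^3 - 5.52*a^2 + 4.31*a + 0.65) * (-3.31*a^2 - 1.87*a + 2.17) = -20.191*a^5 + 6.8642*a^4 + 9.2933*a^3 - 22.1896*a^2 + 8.1372*a + 1.4105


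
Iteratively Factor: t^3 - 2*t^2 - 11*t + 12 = (t - 1)*(t^2 - t - 12) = (t - 1)*(t + 3)*(t - 4)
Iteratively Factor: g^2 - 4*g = (g)*(g - 4)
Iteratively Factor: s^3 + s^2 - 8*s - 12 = (s + 2)*(s^2 - s - 6) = (s - 3)*(s + 2)*(s + 2)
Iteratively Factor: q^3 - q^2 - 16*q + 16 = (q + 4)*(q^2 - 5*q + 4) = (q - 4)*(q + 4)*(q - 1)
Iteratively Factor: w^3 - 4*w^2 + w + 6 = (w - 3)*(w^2 - w - 2) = (w - 3)*(w + 1)*(w - 2)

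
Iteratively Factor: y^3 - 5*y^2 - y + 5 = (y - 1)*(y^2 - 4*y - 5) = (y - 5)*(y - 1)*(y + 1)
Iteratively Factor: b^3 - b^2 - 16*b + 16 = (b - 4)*(b^2 + 3*b - 4) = (b - 4)*(b - 1)*(b + 4)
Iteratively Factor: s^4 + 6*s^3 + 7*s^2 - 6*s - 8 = (s + 4)*(s^3 + 2*s^2 - s - 2) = (s + 2)*(s + 4)*(s^2 - 1) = (s + 1)*(s + 2)*(s + 4)*(s - 1)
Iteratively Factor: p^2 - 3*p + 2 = (p - 2)*(p - 1)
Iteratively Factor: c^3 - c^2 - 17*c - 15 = (c + 1)*(c^2 - 2*c - 15) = (c - 5)*(c + 1)*(c + 3)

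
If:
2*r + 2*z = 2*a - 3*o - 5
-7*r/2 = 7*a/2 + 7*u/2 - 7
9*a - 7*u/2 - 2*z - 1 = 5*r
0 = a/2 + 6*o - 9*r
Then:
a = 80*z/623 + 4/7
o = -758*z/1869 - 19/21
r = -164*z/623 - 4/7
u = 12*z/89 + 2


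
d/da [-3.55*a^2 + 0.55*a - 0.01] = 0.55 - 7.1*a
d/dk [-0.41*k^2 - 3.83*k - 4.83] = -0.82*k - 3.83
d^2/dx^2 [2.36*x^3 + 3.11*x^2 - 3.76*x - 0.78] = 14.16*x + 6.22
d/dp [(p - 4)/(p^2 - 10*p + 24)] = -1/(p^2 - 12*p + 36)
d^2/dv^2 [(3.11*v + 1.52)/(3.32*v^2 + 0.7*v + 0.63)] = ((3.11*v + 1.52)*(6.64*v + 0.7)*(13.28*v + 1.4) - (61.9512*v + 14.4468)*(3.32*v^2 + 0.7*v + 0.63))/(3.32*v^2 + 0.7*v + 0.63)^3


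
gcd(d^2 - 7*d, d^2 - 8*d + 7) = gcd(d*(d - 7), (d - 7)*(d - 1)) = d - 7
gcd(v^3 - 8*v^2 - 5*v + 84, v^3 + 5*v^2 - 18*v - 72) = v^2 - v - 12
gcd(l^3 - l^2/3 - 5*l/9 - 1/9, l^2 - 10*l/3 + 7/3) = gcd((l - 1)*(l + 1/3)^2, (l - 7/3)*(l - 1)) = l - 1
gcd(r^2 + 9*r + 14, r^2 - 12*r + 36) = 1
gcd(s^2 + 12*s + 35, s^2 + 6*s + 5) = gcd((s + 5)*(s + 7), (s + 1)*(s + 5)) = s + 5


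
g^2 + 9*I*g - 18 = (g + 3*I)*(g + 6*I)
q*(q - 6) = q^2 - 6*q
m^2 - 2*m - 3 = (m - 3)*(m + 1)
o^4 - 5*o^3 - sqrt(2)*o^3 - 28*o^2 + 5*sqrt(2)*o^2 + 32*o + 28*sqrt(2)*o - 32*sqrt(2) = (o - 8)*(o - 1)*(o + 4)*(o - sqrt(2))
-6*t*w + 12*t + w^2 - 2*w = (-6*t + w)*(w - 2)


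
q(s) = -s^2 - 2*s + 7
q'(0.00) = -2.00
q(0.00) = 7.00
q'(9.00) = -20.00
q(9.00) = -92.00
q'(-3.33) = 4.66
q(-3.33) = 2.57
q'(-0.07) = -1.86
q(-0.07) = 7.14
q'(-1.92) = 1.84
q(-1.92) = 7.15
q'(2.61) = -7.22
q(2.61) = -5.03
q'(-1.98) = 1.96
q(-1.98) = 7.04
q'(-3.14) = 4.28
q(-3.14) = 3.42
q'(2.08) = -6.16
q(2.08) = -1.49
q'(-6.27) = 10.54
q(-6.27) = -19.77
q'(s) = -2*s - 2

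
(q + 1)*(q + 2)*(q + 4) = q^3 + 7*q^2 + 14*q + 8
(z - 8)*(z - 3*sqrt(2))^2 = z^3 - 6*sqrt(2)*z^2 - 8*z^2 + 18*z + 48*sqrt(2)*z - 144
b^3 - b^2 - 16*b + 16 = (b - 4)*(b - 1)*(b + 4)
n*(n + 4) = n^2 + 4*n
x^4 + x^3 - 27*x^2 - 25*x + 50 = (x - 5)*(x - 1)*(x + 2)*(x + 5)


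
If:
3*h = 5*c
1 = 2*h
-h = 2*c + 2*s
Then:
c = 3/10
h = 1/2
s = -11/20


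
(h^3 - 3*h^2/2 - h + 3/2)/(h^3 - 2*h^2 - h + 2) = (h - 3/2)/(h - 2)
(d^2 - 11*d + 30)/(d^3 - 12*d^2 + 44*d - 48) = (d - 5)/(d^2 - 6*d + 8)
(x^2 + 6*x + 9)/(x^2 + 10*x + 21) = (x + 3)/(x + 7)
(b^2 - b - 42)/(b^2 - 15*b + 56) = (b + 6)/(b - 8)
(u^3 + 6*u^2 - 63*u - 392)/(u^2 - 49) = (u^2 - u - 56)/(u - 7)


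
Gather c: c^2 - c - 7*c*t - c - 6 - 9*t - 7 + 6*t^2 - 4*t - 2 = c^2 + c*(-7*t - 2) + 6*t^2 - 13*t - 15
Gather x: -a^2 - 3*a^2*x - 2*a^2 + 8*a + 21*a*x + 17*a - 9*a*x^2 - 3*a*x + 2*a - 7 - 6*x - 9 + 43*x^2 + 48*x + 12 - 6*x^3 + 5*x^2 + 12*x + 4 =-3*a^2 + 27*a - 6*x^3 + x^2*(48 - 9*a) + x*(-3*a^2 + 18*a + 54)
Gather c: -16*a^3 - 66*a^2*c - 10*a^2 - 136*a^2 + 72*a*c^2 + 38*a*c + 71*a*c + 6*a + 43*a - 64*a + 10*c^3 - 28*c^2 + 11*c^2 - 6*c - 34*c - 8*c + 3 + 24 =-16*a^3 - 146*a^2 - 15*a + 10*c^3 + c^2*(72*a - 17) + c*(-66*a^2 + 109*a - 48) + 27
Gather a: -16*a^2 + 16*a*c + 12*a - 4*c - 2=-16*a^2 + a*(16*c + 12) - 4*c - 2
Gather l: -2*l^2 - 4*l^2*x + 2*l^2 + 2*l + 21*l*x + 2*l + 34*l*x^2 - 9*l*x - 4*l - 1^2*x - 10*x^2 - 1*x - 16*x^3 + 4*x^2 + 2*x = -4*l^2*x + l*(34*x^2 + 12*x) - 16*x^3 - 6*x^2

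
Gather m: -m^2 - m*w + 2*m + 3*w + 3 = -m^2 + m*(2 - w) + 3*w + 3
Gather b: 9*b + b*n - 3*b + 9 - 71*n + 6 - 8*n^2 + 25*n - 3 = b*(n + 6) - 8*n^2 - 46*n + 12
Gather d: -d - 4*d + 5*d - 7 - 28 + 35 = 0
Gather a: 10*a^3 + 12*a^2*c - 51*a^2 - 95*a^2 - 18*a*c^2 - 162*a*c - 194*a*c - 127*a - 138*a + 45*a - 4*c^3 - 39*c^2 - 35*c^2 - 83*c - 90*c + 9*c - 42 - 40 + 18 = 10*a^3 + a^2*(12*c - 146) + a*(-18*c^2 - 356*c - 220) - 4*c^3 - 74*c^2 - 164*c - 64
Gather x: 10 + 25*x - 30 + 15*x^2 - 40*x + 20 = 15*x^2 - 15*x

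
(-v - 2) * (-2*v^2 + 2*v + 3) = 2*v^3 + 2*v^2 - 7*v - 6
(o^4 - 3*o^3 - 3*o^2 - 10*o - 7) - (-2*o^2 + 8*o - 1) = o^4 - 3*o^3 - o^2 - 18*o - 6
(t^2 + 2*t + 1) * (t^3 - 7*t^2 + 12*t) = t^5 - 5*t^4 - t^3 + 17*t^2 + 12*t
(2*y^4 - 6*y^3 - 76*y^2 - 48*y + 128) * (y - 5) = 2*y^5 - 16*y^4 - 46*y^3 + 332*y^2 + 368*y - 640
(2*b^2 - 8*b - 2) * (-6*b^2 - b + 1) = -12*b^4 + 46*b^3 + 22*b^2 - 6*b - 2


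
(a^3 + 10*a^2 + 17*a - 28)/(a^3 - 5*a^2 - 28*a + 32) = (a + 7)/(a - 8)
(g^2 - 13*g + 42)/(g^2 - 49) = (g - 6)/(g + 7)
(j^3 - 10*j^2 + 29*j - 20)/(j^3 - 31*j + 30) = (j - 4)/(j + 6)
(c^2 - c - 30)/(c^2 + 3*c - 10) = (c - 6)/(c - 2)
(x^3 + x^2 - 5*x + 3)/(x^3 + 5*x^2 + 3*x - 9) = (x - 1)/(x + 3)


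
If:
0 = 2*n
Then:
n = 0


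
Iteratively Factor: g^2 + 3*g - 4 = (g - 1)*(g + 4)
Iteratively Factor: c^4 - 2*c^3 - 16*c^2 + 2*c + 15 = (c + 3)*(c^3 - 5*c^2 - c + 5) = (c - 5)*(c + 3)*(c^2 - 1) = (c - 5)*(c + 1)*(c + 3)*(c - 1)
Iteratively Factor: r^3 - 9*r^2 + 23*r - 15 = (r - 3)*(r^2 - 6*r + 5) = (r - 3)*(r - 1)*(r - 5)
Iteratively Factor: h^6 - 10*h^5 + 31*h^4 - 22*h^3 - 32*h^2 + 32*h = (h - 2)*(h^5 - 8*h^4 + 15*h^3 + 8*h^2 - 16*h) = (h - 2)*(h + 1)*(h^4 - 9*h^3 + 24*h^2 - 16*h) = (h - 4)*(h - 2)*(h + 1)*(h^3 - 5*h^2 + 4*h) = (h - 4)*(h - 2)*(h - 1)*(h + 1)*(h^2 - 4*h) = (h - 4)^2*(h - 2)*(h - 1)*(h + 1)*(h)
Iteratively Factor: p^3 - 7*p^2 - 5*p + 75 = (p - 5)*(p^2 - 2*p - 15) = (p - 5)*(p + 3)*(p - 5)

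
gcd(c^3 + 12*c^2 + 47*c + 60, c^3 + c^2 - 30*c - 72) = c^2 + 7*c + 12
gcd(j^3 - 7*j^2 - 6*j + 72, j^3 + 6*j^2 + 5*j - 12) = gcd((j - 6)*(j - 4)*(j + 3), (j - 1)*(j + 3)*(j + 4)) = j + 3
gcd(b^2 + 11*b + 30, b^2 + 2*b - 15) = b + 5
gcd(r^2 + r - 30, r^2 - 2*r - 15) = r - 5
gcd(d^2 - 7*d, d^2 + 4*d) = d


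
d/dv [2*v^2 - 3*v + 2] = 4*v - 3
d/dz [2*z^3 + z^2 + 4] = 2*z*(3*z + 1)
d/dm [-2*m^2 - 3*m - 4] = -4*m - 3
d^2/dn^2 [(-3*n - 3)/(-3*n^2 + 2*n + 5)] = 54/(27*n^3 - 135*n^2 + 225*n - 125)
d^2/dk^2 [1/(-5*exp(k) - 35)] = (7 - exp(k))*exp(k)/(5*(exp(k) + 7)^3)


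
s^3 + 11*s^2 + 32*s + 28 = (s + 2)^2*(s + 7)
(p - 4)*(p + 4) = p^2 - 16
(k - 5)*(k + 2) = k^2 - 3*k - 10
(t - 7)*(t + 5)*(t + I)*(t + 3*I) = t^4 - 2*t^3 + 4*I*t^3 - 38*t^2 - 8*I*t^2 + 6*t - 140*I*t + 105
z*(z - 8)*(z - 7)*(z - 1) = z^4 - 16*z^3 + 71*z^2 - 56*z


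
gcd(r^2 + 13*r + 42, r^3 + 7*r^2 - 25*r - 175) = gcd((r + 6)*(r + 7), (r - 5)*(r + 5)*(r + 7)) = r + 7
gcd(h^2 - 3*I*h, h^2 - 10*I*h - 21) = h - 3*I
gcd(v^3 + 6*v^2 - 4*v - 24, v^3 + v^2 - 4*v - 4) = v^2 - 4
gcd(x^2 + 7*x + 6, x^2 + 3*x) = 1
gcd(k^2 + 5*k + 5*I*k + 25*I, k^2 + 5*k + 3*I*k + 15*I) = k + 5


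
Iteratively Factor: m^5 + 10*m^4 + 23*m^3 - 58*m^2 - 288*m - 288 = (m + 3)*(m^4 + 7*m^3 + 2*m^2 - 64*m - 96) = (m + 3)*(m + 4)*(m^3 + 3*m^2 - 10*m - 24) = (m - 3)*(m + 3)*(m + 4)*(m^2 + 6*m + 8) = (m - 3)*(m + 3)*(m + 4)^2*(m + 2)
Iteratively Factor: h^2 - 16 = (h + 4)*(h - 4)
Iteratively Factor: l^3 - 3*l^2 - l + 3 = (l - 3)*(l^2 - 1) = (l - 3)*(l - 1)*(l + 1)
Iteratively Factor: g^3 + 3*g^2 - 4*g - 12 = (g + 3)*(g^2 - 4) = (g + 2)*(g + 3)*(g - 2)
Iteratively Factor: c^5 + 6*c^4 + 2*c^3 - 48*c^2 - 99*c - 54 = (c + 1)*(c^4 + 5*c^3 - 3*c^2 - 45*c - 54) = (c + 1)*(c + 3)*(c^3 + 2*c^2 - 9*c - 18) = (c + 1)*(c + 2)*(c + 3)*(c^2 - 9) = (c + 1)*(c + 2)*(c + 3)^2*(c - 3)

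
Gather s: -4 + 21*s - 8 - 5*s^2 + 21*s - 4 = -5*s^2 + 42*s - 16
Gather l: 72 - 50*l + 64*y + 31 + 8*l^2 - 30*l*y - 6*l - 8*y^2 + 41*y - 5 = 8*l^2 + l*(-30*y - 56) - 8*y^2 + 105*y + 98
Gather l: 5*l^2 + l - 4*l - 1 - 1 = 5*l^2 - 3*l - 2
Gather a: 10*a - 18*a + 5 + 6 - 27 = -8*a - 16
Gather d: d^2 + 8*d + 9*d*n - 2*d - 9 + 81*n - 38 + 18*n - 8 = d^2 + d*(9*n + 6) + 99*n - 55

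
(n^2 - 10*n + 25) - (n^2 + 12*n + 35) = -22*n - 10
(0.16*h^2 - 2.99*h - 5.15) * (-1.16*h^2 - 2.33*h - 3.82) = -0.1856*h^4 + 3.0956*h^3 + 12.3295*h^2 + 23.4213*h + 19.673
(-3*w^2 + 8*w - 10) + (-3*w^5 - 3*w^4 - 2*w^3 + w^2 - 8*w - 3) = -3*w^5 - 3*w^4 - 2*w^3 - 2*w^2 - 13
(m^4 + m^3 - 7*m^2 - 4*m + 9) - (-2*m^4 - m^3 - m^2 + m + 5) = 3*m^4 + 2*m^3 - 6*m^2 - 5*m + 4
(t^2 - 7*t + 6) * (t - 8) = t^3 - 15*t^2 + 62*t - 48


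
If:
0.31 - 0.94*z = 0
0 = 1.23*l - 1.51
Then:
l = 1.23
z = 0.33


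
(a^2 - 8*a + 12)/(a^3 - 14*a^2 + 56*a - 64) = (a - 6)/(a^2 - 12*a + 32)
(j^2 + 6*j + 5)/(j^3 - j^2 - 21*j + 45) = (j + 1)/(j^2 - 6*j + 9)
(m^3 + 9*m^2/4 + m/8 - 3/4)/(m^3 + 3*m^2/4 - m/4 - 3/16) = 2*(m + 2)/(2*m + 1)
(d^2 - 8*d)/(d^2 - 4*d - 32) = d/(d + 4)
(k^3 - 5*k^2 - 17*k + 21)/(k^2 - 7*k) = k + 2 - 3/k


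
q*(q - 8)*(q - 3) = q^3 - 11*q^2 + 24*q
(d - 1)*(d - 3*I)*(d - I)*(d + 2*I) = d^4 - d^3 - 2*I*d^3 + 5*d^2 + 2*I*d^2 - 5*d - 6*I*d + 6*I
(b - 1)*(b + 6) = b^2 + 5*b - 6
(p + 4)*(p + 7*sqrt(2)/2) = p^2 + 4*p + 7*sqrt(2)*p/2 + 14*sqrt(2)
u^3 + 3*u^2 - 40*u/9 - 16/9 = (u - 4/3)*(u + 1/3)*(u + 4)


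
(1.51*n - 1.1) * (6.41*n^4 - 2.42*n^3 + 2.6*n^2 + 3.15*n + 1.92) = 9.6791*n^5 - 10.7052*n^4 + 6.588*n^3 + 1.8965*n^2 - 0.5658*n - 2.112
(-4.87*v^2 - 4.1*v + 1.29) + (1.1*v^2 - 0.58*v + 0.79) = -3.77*v^2 - 4.68*v + 2.08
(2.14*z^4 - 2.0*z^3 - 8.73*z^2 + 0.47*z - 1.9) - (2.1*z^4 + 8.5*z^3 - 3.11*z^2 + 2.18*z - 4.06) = 0.04*z^4 - 10.5*z^3 - 5.62*z^2 - 1.71*z + 2.16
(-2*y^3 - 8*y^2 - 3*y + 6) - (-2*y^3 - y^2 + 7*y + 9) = -7*y^2 - 10*y - 3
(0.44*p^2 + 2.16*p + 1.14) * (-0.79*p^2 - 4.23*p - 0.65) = -0.3476*p^4 - 3.5676*p^3 - 10.3234*p^2 - 6.2262*p - 0.741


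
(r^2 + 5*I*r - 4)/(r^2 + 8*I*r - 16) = (r + I)/(r + 4*I)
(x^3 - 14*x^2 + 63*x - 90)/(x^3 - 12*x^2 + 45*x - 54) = (x - 5)/(x - 3)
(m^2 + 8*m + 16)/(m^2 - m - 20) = (m + 4)/(m - 5)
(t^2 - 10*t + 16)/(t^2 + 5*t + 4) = (t^2 - 10*t + 16)/(t^2 + 5*t + 4)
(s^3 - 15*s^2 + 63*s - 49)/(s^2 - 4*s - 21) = (s^2 - 8*s + 7)/(s + 3)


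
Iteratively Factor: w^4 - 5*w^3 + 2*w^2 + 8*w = (w - 4)*(w^3 - w^2 - 2*w) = w*(w - 4)*(w^2 - w - 2) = w*(w - 4)*(w + 1)*(w - 2)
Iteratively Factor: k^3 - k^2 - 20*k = (k - 5)*(k^2 + 4*k) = k*(k - 5)*(k + 4)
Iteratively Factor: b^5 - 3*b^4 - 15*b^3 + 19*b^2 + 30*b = (b)*(b^4 - 3*b^3 - 15*b^2 + 19*b + 30) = b*(b - 5)*(b^3 + 2*b^2 - 5*b - 6) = b*(b - 5)*(b + 3)*(b^2 - b - 2) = b*(b - 5)*(b + 1)*(b + 3)*(b - 2)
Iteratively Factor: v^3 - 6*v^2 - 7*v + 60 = (v + 3)*(v^2 - 9*v + 20) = (v - 4)*(v + 3)*(v - 5)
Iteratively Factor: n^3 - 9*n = (n)*(n^2 - 9) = n*(n + 3)*(n - 3)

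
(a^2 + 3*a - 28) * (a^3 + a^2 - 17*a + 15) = a^5 + 4*a^4 - 42*a^3 - 64*a^2 + 521*a - 420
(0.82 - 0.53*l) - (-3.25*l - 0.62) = 2.72*l + 1.44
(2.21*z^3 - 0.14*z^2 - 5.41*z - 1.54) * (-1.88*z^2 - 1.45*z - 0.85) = -4.1548*z^5 - 2.9413*z^4 + 8.4953*z^3 + 10.8587*z^2 + 6.8315*z + 1.309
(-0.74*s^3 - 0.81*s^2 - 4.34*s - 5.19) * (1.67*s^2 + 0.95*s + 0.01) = -1.2358*s^5 - 2.0557*s^4 - 8.0247*s^3 - 12.7984*s^2 - 4.9739*s - 0.0519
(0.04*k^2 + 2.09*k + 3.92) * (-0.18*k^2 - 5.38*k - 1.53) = -0.0072*k^4 - 0.5914*k^3 - 12.011*k^2 - 24.2873*k - 5.9976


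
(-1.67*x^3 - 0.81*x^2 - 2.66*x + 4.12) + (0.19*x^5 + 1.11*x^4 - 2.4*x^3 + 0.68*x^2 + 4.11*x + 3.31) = 0.19*x^5 + 1.11*x^4 - 4.07*x^3 - 0.13*x^2 + 1.45*x + 7.43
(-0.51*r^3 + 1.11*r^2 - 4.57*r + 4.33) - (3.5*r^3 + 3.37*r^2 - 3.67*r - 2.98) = -4.01*r^3 - 2.26*r^2 - 0.9*r + 7.31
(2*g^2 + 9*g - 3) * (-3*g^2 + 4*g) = -6*g^4 - 19*g^3 + 45*g^2 - 12*g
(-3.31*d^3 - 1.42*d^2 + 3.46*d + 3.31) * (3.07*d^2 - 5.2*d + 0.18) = -10.1617*d^5 + 12.8526*d^4 + 17.4104*d^3 - 8.0859*d^2 - 16.5892*d + 0.5958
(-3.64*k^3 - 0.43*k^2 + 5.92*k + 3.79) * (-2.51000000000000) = 9.1364*k^3 + 1.0793*k^2 - 14.8592*k - 9.5129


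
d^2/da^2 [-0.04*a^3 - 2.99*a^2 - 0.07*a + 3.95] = -0.24*a - 5.98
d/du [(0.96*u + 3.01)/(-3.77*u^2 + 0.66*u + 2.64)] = (3.6192*u^2 + 22.6954*u + 0.5478)/(14.2129*u^4 - 4.9764*u^3 - 19.47*u^2 + 3.4848*u + 6.9696)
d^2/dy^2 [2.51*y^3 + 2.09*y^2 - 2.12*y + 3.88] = 15.06*y + 4.18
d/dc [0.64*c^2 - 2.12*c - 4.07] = 1.28*c - 2.12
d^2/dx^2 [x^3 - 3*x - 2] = 6*x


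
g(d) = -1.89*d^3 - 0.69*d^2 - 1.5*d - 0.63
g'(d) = -5.67*d^2 - 1.38*d - 1.5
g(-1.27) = 4.03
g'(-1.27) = -8.89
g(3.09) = -67.62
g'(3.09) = -59.90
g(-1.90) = 12.69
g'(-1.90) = -19.35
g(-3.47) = 75.23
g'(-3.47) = -64.98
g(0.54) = -1.94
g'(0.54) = -3.90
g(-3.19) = 58.49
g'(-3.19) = -54.80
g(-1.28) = 4.12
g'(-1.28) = -9.02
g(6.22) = -491.47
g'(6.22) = -229.45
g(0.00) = -0.63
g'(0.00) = -1.50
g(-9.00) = 1334.79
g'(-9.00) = -448.35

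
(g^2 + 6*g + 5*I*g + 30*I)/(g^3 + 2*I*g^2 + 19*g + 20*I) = (g + 6)/(g^2 - 3*I*g + 4)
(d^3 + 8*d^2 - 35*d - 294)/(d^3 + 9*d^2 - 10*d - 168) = (d^2 + d - 42)/(d^2 + 2*d - 24)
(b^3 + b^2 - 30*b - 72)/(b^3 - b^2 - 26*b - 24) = (b + 3)/(b + 1)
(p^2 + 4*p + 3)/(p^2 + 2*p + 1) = (p + 3)/(p + 1)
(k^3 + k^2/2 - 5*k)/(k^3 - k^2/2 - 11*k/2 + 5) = k/(k - 1)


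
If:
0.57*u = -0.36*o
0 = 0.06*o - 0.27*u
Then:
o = 0.00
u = 0.00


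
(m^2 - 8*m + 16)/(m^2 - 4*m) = (m - 4)/m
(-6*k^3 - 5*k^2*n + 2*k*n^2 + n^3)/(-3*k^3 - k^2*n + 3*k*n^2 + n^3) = (2*k - n)/(k - n)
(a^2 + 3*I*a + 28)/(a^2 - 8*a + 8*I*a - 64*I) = (a^2 + 3*I*a + 28)/(a^2 + 8*a*(-1 + I) - 64*I)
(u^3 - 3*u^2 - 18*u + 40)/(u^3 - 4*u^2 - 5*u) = (u^2 + 2*u - 8)/(u*(u + 1))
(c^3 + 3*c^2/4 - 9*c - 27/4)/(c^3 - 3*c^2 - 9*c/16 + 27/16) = 4*(c + 3)/(4*c - 3)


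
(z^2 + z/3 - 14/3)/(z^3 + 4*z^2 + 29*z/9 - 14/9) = 3*(z - 2)/(3*z^2 + 5*z - 2)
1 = 1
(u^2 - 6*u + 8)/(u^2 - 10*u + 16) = (u - 4)/(u - 8)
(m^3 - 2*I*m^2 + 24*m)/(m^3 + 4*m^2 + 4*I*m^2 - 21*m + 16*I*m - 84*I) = m*(m - 6*I)/(m^2 + 4*m - 21)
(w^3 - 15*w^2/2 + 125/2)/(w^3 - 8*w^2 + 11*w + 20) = (2*w^2 - 5*w - 25)/(2*(w^2 - 3*w - 4))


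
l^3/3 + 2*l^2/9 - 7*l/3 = l*(l/3 + 1)*(l - 7/3)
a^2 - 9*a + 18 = (a - 6)*(a - 3)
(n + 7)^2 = n^2 + 14*n + 49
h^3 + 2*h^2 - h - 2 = (h - 1)*(h + 1)*(h + 2)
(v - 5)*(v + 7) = v^2 + 2*v - 35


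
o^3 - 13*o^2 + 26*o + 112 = (o - 8)*(o - 7)*(o + 2)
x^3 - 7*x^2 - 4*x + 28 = (x - 7)*(x - 2)*(x + 2)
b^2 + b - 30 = (b - 5)*(b + 6)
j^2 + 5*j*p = j*(j + 5*p)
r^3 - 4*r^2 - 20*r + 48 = (r - 6)*(r - 2)*(r + 4)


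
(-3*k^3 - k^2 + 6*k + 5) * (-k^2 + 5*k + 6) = 3*k^5 - 14*k^4 - 29*k^3 + 19*k^2 + 61*k + 30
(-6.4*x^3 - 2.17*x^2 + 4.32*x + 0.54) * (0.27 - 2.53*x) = 16.192*x^4 + 3.7621*x^3 - 11.5155*x^2 - 0.1998*x + 0.1458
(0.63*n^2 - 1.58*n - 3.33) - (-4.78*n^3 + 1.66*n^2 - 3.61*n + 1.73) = 4.78*n^3 - 1.03*n^2 + 2.03*n - 5.06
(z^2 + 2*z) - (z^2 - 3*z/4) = 11*z/4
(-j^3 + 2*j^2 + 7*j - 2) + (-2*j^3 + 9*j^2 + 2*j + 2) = -3*j^3 + 11*j^2 + 9*j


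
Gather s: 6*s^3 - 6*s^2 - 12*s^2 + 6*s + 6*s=6*s^3 - 18*s^2 + 12*s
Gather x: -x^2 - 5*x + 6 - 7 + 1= -x^2 - 5*x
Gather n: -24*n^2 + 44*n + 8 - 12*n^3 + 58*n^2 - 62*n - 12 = -12*n^3 + 34*n^2 - 18*n - 4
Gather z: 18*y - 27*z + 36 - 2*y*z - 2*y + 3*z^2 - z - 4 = 16*y + 3*z^2 + z*(-2*y - 28) + 32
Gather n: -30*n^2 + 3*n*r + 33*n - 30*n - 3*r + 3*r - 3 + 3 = -30*n^2 + n*(3*r + 3)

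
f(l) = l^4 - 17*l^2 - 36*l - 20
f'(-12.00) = -6540.00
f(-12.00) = 18700.00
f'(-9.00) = -2646.00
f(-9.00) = 5488.00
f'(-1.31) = -0.45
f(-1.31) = 0.93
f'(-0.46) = -20.75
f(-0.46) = -6.99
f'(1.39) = -72.52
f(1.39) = -99.15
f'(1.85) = -73.57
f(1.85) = -133.07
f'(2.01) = -71.86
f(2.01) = -144.72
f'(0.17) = -41.76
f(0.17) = -26.61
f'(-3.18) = -56.51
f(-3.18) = 24.83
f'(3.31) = -3.48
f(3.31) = -205.38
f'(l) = 4*l^3 - 34*l - 36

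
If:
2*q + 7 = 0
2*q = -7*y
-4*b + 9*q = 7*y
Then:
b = -77/8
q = -7/2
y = 1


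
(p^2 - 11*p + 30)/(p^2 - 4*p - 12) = (p - 5)/(p + 2)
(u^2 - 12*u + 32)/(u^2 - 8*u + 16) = (u - 8)/(u - 4)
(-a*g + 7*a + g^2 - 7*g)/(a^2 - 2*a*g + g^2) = (7 - g)/(a - g)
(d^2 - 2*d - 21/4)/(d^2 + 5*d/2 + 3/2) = (d - 7/2)/(d + 1)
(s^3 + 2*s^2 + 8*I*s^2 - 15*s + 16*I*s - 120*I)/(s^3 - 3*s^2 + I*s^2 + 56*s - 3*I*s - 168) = (s + 5)/(s - 7*I)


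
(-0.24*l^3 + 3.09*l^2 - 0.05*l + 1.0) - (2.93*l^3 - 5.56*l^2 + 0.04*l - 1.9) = -3.17*l^3 + 8.65*l^2 - 0.09*l + 2.9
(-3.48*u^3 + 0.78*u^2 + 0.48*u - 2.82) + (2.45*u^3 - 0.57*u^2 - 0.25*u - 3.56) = -1.03*u^3 + 0.21*u^2 + 0.23*u - 6.38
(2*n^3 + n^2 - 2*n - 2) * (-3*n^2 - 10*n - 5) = -6*n^5 - 23*n^4 - 14*n^3 + 21*n^2 + 30*n + 10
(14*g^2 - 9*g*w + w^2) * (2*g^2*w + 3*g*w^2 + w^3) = 28*g^4*w + 24*g^3*w^2 - 11*g^2*w^3 - 6*g*w^4 + w^5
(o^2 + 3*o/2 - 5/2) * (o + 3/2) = o^3 + 3*o^2 - o/4 - 15/4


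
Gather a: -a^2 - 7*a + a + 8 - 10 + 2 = -a^2 - 6*a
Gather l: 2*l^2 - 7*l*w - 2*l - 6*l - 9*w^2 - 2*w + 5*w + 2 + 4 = 2*l^2 + l*(-7*w - 8) - 9*w^2 + 3*w + 6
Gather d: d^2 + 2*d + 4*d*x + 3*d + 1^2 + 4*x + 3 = d^2 + d*(4*x + 5) + 4*x + 4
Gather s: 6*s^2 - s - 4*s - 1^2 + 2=6*s^2 - 5*s + 1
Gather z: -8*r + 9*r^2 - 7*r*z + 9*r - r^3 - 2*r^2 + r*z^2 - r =-r^3 + 7*r^2 + r*z^2 - 7*r*z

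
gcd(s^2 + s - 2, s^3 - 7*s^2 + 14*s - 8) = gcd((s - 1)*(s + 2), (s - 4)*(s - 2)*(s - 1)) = s - 1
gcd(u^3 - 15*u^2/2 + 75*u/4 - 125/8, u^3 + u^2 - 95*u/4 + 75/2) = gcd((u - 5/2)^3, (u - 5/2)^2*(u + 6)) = u^2 - 5*u + 25/4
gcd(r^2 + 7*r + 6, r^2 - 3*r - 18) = 1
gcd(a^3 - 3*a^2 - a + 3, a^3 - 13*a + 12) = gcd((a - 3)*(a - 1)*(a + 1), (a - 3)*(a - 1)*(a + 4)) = a^2 - 4*a + 3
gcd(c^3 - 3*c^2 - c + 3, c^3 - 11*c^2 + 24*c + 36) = c + 1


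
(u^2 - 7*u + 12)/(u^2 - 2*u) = (u^2 - 7*u + 12)/(u*(u - 2))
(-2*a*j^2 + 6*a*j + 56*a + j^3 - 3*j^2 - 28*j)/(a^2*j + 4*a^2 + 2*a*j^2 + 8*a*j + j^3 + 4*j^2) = (-2*a*j + 14*a + j^2 - 7*j)/(a^2 + 2*a*j + j^2)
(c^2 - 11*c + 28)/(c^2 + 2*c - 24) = (c - 7)/(c + 6)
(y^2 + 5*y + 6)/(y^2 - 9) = (y + 2)/(y - 3)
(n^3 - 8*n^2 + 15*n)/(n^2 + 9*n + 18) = n*(n^2 - 8*n + 15)/(n^2 + 9*n + 18)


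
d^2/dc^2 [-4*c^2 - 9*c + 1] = -8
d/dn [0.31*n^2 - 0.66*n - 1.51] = 0.62*n - 0.66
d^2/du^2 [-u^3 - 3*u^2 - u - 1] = -6*u - 6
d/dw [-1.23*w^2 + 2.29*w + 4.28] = 2.29 - 2.46*w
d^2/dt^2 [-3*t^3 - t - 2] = -18*t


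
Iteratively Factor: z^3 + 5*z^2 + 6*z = (z + 2)*(z^2 + 3*z) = (z + 2)*(z + 3)*(z)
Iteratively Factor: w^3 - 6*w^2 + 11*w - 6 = (w - 2)*(w^2 - 4*w + 3) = (w - 2)*(w - 1)*(w - 3)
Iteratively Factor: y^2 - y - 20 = (y + 4)*(y - 5)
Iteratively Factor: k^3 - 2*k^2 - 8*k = (k - 4)*(k^2 + 2*k) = (k - 4)*(k + 2)*(k)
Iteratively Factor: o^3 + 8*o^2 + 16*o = (o)*(o^2 + 8*o + 16) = o*(o + 4)*(o + 4)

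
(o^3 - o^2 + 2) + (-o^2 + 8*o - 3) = o^3 - 2*o^2 + 8*o - 1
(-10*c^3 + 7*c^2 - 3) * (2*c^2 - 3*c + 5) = -20*c^5 + 44*c^4 - 71*c^3 + 29*c^2 + 9*c - 15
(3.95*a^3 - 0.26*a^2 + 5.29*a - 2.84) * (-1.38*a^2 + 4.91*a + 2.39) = -5.451*a^5 + 19.7533*a^4 + 0.863700000000001*a^3 + 29.2717*a^2 - 1.3013*a - 6.7876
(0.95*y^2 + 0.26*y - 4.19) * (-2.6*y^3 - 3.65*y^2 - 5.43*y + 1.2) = -2.47*y^5 - 4.1435*y^4 + 4.7865*y^3 + 15.0217*y^2 + 23.0637*y - 5.028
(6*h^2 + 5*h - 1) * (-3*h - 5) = -18*h^3 - 45*h^2 - 22*h + 5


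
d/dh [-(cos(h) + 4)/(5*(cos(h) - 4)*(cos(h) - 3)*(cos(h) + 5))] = 2*(-cos(h)^3 - 5*cos(h)^2 + 8*cos(h) + 76)*sin(h)/(5*(cos(h) - 4)^2*(cos(h) - 3)^2*(cos(h) + 5)^2)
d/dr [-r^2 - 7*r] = -2*r - 7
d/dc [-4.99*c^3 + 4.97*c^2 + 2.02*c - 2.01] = -14.97*c^2 + 9.94*c + 2.02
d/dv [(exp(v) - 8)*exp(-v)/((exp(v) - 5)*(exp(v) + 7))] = 2*(-exp(3*v) + 11*exp(2*v) + 16*exp(v) - 140)*exp(-v)/(exp(4*v) + 4*exp(3*v) - 66*exp(2*v) - 140*exp(v) + 1225)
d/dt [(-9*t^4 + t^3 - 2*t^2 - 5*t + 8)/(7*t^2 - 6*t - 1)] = (-126*t^5 + 169*t^4 + 24*t^3 + 44*t^2 - 108*t + 53)/(49*t^4 - 84*t^3 + 22*t^2 + 12*t + 1)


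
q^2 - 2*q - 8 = (q - 4)*(q + 2)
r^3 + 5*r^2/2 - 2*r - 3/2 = (r - 1)*(r + 1/2)*(r + 3)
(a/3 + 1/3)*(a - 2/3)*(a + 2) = a^3/3 + 7*a^2/9 - 4/9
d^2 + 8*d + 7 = (d + 1)*(d + 7)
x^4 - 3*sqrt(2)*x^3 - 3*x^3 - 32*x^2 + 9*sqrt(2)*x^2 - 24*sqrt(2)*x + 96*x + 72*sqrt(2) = (x - 3)*(x - 6*sqrt(2))*(x + sqrt(2))*(x + 2*sqrt(2))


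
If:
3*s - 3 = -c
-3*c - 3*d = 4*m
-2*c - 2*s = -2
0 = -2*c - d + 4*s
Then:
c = 0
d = 4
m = -3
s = 1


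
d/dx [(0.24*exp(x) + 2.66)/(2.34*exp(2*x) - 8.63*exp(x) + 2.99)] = (-0.5616*exp(2*x) - 12.4488*exp(x) + 23.6734)*exp(x)/(5.4756*exp(4*x) - 40.3884*exp(3*x) + 88.4701*exp(2*x) - 51.6074*exp(x) + 8.9401)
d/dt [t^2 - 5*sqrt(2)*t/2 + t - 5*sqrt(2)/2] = 2*t - 5*sqrt(2)/2 + 1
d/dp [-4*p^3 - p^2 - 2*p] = -12*p^2 - 2*p - 2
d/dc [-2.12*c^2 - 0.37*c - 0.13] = -4.24*c - 0.37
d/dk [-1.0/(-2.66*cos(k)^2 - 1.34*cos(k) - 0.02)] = (5.32*cos(k) + 1.34)*sin(k)/(2.66*cos(k)^2 + 1.34*cos(k) + 0.02)^2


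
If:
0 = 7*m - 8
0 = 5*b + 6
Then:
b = -6/5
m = 8/7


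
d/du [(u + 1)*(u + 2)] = 2*u + 3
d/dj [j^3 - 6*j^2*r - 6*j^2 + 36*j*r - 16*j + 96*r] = 3*j^2 - 12*j*r - 12*j + 36*r - 16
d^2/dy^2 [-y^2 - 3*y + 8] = -2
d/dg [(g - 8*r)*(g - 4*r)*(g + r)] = 3*g^2 - 22*g*r + 20*r^2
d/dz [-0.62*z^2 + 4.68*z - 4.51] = 4.68 - 1.24*z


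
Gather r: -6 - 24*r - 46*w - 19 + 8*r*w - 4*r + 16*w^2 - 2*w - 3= r*(8*w - 28) + 16*w^2 - 48*w - 28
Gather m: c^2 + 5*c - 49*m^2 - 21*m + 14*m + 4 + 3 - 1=c^2 + 5*c - 49*m^2 - 7*m + 6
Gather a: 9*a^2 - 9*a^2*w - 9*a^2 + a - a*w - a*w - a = -9*a^2*w - 2*a*w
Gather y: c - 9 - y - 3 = c - y - 12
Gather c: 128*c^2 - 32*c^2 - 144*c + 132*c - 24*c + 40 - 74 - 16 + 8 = 96*c^2 - 36*c - 42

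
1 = 1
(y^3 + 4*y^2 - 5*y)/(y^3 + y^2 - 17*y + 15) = y/(y - 3)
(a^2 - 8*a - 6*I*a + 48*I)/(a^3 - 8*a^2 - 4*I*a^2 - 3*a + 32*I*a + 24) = (a - 6*I)/(a^2 - 4*I*a - 3)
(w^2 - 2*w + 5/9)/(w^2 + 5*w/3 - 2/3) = (w - 5/3)/(w + 2)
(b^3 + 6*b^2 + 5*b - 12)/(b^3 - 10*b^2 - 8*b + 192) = (b^2 + 2*b - 3)/(b^2 - 14*b + 48)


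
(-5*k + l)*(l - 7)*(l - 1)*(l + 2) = -5*k*l^3 + 30*k*l^2 + 45*k*l - 70*k + l^4 - 6*l^3 - 9*l^2 + 14*l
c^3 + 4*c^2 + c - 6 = (c - 1)*(c + 2)*(c + 3)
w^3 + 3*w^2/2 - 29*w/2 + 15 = (w - 2)*(w - 3/2)*(w + 5)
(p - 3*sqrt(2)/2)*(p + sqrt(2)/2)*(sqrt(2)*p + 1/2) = sqrt(2)*p^3 - 3*p^2/2 - 2*sqrt(2)*p - 3/4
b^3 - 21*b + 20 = (b - 4)*(b - 1)*(b + 5)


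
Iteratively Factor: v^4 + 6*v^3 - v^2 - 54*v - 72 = (v + 2)*(v^3 + 4*v^2 - 9*v - 36) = (v + 2)*(v + 4)*(v^2 - 9) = (v - 3)*(v + 2)*(v + 4)*(v + 3)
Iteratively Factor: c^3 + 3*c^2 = (c)*(c^2 + 3*c) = c*(c + 3)*(c)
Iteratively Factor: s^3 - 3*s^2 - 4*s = (s + 1)*(s^2 - 4*s) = (s - 4)*(s + 1)*(s)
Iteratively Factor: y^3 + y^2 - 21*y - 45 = (y + 3)*(y^2 - 2*y - 15) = (y - 5)*(y + 3)*(y + 3)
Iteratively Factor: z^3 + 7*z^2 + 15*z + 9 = (z + 1)*(z^2 + 6*z + 9) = (z + 1)*(z + 3)*(z + 3)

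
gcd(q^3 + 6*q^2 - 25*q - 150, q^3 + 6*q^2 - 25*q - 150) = q^3 + 6*q^2 - 25*q - 150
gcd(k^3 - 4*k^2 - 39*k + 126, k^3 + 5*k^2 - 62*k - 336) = k + 6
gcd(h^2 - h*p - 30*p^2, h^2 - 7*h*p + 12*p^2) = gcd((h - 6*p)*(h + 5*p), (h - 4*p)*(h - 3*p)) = 1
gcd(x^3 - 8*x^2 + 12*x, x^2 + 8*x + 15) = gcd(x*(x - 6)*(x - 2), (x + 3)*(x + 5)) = 1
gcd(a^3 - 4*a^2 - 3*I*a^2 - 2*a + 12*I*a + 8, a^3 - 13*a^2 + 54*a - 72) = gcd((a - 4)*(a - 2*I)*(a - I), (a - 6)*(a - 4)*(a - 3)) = a - 4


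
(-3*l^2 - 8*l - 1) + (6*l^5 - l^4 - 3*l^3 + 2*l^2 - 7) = 6*l^5 - l^4 - 3*l^3 - l^2 - 8*l - 8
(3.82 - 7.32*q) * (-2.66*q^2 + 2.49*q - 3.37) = 19.4712*q^3 - 28.388*q^2 + 34.1802*q - 12.8734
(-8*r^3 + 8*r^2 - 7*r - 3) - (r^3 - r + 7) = -9*r^3 + 8*r^2 - 6*r - 10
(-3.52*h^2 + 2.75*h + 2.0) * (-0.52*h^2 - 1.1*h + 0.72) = 1.8304*h^4 + 2.442*h^3 - 6.5994*h^2 - 0.22*h + 1.44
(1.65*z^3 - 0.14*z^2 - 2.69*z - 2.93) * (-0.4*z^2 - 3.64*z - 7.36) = -0.66*z^5 - 5.95*z^4 - 10.5584*z^3 + 11.994*z^2 + 30.4636*z + 21.5648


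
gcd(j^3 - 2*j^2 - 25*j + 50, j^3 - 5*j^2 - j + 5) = j - 5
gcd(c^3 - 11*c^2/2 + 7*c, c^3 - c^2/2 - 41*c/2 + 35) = c^2 - 11*c/2 + 7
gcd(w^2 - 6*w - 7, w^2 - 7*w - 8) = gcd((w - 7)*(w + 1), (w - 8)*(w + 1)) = w + 1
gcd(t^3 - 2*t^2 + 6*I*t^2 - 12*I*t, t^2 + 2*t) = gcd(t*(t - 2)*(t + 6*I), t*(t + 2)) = t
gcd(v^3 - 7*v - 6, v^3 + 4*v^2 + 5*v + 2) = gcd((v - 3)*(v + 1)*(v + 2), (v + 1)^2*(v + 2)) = v^2 + 3*v + 2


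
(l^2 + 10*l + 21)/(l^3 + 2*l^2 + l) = (l^2 + 10*l + 21)/(l*(l^2 + 2*l + 1))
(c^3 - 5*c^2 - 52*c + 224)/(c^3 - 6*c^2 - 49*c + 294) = (c^2 - 12*c + 32)/(c^2 - 13*c + 42)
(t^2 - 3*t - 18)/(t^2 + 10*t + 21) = (t - 6)/(t + 7)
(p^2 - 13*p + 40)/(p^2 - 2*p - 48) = (p - 5)/(p + 6)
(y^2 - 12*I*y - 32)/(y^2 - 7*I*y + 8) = (y - 4*I)/(y + I)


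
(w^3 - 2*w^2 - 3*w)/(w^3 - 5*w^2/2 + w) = 2*(w^2 - 2*w - 3)/(2*w^2 - 5*w + 2)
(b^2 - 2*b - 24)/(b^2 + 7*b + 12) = (b - 6)/(b + 3)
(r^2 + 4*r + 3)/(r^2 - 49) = (r^2 + 4*r + 3)/(r^2 - 49)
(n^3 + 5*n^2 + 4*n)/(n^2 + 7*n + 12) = n*(n + 1)/(n + 3)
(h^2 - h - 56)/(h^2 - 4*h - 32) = (h + 7)/(h + 4)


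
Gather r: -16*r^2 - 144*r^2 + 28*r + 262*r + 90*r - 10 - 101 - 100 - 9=-160*r^2 + 380*r - 220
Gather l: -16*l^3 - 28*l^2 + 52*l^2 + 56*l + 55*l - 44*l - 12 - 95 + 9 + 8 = -16*l^3 + 24*l^2 + 67*l - 90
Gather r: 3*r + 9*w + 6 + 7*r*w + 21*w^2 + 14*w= r*(7*w + 3) + 21*w^2 + 23*w + 6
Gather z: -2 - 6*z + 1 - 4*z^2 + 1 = -4*z^2 - 6*z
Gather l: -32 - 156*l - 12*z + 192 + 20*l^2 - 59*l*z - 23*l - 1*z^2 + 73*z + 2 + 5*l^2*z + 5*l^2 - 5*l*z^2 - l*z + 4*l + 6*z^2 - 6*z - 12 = l^2*(5*z + 25) + l*(-5*z^2 - 60*z - 175) + 5*z^2 + 55*z + 150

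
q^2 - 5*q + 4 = (q - 4)*(q - 1)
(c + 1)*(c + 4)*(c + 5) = c^3 + 10*c^2 + 29*c + 20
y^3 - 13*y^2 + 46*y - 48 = (y - 8)*(y - 3)*(y - 2)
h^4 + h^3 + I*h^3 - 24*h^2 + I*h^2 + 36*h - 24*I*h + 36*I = (h - 3)*(h - 2)*(h + 6)*(h + I)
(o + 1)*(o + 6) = o^2 + 7*o + 6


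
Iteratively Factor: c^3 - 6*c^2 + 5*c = (c - 5)*(c^2 - c) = c*(c - 5)*(c - 1)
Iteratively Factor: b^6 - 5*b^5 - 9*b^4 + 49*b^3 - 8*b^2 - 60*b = (b - 5)*(b^5 - 9*b^3 + 4*b^2 + 12*b) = (b - 5)*(b - 2)*(b^4 + 2*b^3 - 5*b^2 - 6*b) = (b - 5)*(b - 2)^2*(b^3 + 4*b^2 + 3*b) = b*(b - 5)*(b - 2)^2*(b^2 + 4*b + 3) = b*(b - 5)*(b - 2)^2*(b + 3)*(b + 1)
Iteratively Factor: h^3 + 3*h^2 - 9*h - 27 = (h - 3)*(h^2 + 6*h + 9) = (h - 3)*(h + 3)*(h + 3)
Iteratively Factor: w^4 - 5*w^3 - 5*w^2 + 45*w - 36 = (w + 3)*(w^3 - 8*w^2 + 19*w - 12) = (w - 4)*(w + 3)*(w^2 - 4*w + 3) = (w - 4)*(w - 3)*(w + 3)*(w - 1)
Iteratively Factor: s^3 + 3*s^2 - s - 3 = (s + 1)*(s^2 + 2*s - 3) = (s - 1)*(s + 1)*(s + 3)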